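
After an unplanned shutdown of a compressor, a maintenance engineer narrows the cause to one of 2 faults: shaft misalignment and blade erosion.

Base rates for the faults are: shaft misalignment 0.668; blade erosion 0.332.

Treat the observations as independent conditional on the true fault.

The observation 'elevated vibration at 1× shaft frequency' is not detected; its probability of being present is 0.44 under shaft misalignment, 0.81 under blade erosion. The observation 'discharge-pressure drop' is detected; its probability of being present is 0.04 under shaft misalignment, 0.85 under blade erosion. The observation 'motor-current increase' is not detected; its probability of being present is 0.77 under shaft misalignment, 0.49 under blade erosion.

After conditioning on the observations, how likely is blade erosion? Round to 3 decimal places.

Multiply each prior by the joint likelihood of the evidence pattern (using 1 − P(present | H) for each absent observation):
  shaft misalignment: 0.668 × (1 − 0.44) × 0.04 × (1 − 0.77) = 0.0034415
  blade erosion: 0.332 × (1 − 0.81) × 0.85 × (1 − 0.49) = 0.027345
Normalizing constant Z = 0.0034415 + 0.027345 = 0.030787.
P(blade erosion | evidence) = 0.027345 / 0.030787 ≈ 0.888.

0.888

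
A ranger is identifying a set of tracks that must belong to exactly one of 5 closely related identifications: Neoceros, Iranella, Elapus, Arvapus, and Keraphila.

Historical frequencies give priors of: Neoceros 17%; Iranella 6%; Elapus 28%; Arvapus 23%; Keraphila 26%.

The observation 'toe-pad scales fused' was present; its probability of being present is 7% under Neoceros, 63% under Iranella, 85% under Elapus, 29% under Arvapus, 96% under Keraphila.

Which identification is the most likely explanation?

Keraphila

For each hypothesis, the unnormalized posterior weight is prior × likelihood:
  Neoceros: 0.17 × 0.07 = 0.0119
  Iranella: 0.06 × 0.63 = 0.0378
  Elapus: 0.28 × 0.85 = 0.238
  Arvapus: 0.23 × 0.29 = 0.0667
  Keraphila: 0.26 × 0.96 = 0.2496
Normalizing constant Z = 0.0119 + 0.0378 + 0.238 + 0.0667 + 0.2496 = 0.604.
P(Neoceros | evidence) ≈ 0.0119 / 0.604 ≈ 0.020
P(Iranella | evidence) ≈ 0.0378 / 0.604 ≈ 0.063
P(Elapus | evidence) ≈ 0.238 / 0.604 ≈ 0.394
P(Arvapus | evidence) ≈ 0.0667 / 0.604 ≈ 0.110
P(Keraphila | evidence) ≈ 0.2496 / 0.604 ≈ 0.413
The largest is 0.413, so Keraphila is most probable.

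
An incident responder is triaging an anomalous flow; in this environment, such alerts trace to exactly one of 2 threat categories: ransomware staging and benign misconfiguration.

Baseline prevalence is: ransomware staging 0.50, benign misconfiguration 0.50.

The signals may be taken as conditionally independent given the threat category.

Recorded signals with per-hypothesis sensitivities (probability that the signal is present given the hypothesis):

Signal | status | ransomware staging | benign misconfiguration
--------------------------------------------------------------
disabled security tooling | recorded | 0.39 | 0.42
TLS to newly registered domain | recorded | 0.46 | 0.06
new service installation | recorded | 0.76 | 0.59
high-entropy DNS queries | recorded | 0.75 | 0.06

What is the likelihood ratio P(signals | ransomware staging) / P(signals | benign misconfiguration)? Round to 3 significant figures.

115

Take the product of per-signal likelihoods under each hypothesis, then divide.
  ransomware staging: 0.39 × 0.46 × 0.76 × 0.75 = 0.10226
  benign misconfiguration: 0.42 × 0.06 × 0.59 × 0.06 = 0.00089208
Bayes factor = 0.10226 / 0.00089208 ≈ 115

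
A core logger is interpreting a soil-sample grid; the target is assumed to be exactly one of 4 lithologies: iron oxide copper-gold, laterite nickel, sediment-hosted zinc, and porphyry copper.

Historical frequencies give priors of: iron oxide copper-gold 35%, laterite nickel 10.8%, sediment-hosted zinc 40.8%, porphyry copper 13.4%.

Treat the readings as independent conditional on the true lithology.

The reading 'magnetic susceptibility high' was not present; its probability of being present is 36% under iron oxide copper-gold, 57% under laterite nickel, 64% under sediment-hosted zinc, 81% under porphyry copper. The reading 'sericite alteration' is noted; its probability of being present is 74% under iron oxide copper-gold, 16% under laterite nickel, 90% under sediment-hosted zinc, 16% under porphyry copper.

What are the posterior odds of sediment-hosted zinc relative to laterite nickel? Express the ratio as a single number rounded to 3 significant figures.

Unnormalized posterior weight (prior times the reading likelihoods) for each of the two hypotheses (using 1 − P(present | H) for each absent reading):
  sediment-hosted zinc: 0.408 × (1 − 0.64) × 0.90 = 0.13219
  laterite nickel: 0.108 × (1 − 0.57) × 0.16 = 0.0074304
Posterior odds = 0.13219 / 0.0074304 ≈ 17.8.

17.8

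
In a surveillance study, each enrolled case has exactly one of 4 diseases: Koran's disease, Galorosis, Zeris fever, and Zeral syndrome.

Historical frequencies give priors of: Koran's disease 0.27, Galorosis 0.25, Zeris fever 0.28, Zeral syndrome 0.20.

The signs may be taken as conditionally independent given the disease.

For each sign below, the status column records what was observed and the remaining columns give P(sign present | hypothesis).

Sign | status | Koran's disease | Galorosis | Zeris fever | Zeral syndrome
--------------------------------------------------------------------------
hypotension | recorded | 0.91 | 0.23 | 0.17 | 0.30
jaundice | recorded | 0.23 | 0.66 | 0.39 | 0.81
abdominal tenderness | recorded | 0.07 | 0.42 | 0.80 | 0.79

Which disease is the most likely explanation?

By Bayes' rule with conditional independence, the unnormalized weight for each hypothesis is prior × ∏ likelihoods:
  Koran's disease: 0.27 × 0.91 × 0.23 × 0.07 = 0.0039558
  Galorosis: 0.25 × 0.23 × 0.66 × 0.42 = 0.015939
  Zeris fever: 0.28 × 0.17 × 0.39 × 0.80 = 0.014851
  Zeral syndrome: 0.20 × 0.30 × 0.81 × 0.79 = 0.038394
Normalizing constant Z = 0.0039558 + 0.015939 + 0.014851 + 0.038394 = 0.07314.
P(Koran's disease | evidence) ≈ 0.0039558 / 0.07314 ≈ 0.054
P(Galorosis | evidence) ≈ 0.015939 / 0.07314 ≈ 0.218
P(Zeris fever | evidence) ≈ 0.014851 / 0.07314 ≈ 0.203
P(Zeral syndrome | evidence) ≈ 0.038394 / 0.07314 ≈ 0.525
The largest is 0.525, so Zeral syndrome is most probable.

Zeral syndrome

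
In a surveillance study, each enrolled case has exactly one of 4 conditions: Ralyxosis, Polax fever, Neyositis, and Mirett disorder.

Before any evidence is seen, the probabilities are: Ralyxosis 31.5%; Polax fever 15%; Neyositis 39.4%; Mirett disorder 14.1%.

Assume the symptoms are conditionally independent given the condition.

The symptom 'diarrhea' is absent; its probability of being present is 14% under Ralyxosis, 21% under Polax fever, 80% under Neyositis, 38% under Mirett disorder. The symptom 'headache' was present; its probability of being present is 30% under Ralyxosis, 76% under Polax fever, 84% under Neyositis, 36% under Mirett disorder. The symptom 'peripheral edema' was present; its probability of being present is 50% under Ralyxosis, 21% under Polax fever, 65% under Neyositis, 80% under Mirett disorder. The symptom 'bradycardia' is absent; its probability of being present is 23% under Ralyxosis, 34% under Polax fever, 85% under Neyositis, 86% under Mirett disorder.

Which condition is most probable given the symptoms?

Ralyxosis

Multiply each prior by the joint likelihood of the symptom pattern (using 1 − P(present | H) for each absent symptom):
  Ralyxosis: 0.315 × (1 − 0.14) × 0.30 × 0.50 × (1 − 0.23) = 0.031289
  Polax fever: 0.150 × (1 − 0.21) × 0.76 × 0.21 × (1 − 0.34) = 0.012482
  Neyositis: 0.394 × (1 − 0.80) × 0.84 × 0.65 × (1 − 0.85) = 0.0064537
  Mirett disorder: 0.141 × (1 − 0.38) × 0.36 × 0.80 × (1 − 0.86) = 0.0035248
The unnormalized weights sum to 0.05375.
P(Ralyxosis | evidence) ≈ 0.031289 / 0.05375 ≈ 0.582
P(Polax fever | evidence) ≈ 0.012482 / 0.05375 ≈ 0.232
P(Neyositis | evidence) ≈ 0.0064537 / 0.05375 ≈ 0.120
P(Mirett disorder | evidence) ≈ 0.0035248 / 0.05375 ≈ 0.066
The largest is 0.582, so Ralyxosis is most probable.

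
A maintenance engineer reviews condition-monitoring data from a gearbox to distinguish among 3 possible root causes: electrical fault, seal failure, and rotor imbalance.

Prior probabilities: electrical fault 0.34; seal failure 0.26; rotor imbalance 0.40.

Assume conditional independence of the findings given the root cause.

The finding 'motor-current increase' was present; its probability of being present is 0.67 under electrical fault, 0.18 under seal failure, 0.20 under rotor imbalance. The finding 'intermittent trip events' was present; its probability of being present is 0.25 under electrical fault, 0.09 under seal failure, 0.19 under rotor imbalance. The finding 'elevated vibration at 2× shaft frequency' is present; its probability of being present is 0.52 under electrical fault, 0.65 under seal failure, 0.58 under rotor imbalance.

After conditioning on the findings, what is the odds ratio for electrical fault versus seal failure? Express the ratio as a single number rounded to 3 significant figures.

The normalizing constant cancels in an odds ratio, so compute prior × likelihood for the two hypotheses only:
  electrical fault: 0.34 × 0.67 × 0.25 × 0.52 = 0.029614
  seal failure: 0.26 × 0.18 × 0.09 × 0.65 = 0.0027378
Posterior odds = 0.029614 / 0.0027378 ≈ 10.8.

10.8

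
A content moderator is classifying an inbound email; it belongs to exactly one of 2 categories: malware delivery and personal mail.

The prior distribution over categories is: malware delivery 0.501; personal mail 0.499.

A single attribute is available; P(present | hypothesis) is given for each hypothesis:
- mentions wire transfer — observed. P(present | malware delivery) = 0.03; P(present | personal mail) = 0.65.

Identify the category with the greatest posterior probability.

For each hypothesis, the unnormalized posterior weight is prior × likelihood:
  malware delivery: 0.501 × 0.03 = 0.01503
  personal mail: 0.499 × 0.65 = 0.32435
The unnormalized weights sum to 0.33938.
P(malware delivery | evidence) ≈ 0.01503 / 0.33938 ≈ 0.044
P(personal mail | evidence) ≈ 0.32435 / 0.33938 ≈ 0.956
The largest is 0.956, so personal mail is most probable.

personal mail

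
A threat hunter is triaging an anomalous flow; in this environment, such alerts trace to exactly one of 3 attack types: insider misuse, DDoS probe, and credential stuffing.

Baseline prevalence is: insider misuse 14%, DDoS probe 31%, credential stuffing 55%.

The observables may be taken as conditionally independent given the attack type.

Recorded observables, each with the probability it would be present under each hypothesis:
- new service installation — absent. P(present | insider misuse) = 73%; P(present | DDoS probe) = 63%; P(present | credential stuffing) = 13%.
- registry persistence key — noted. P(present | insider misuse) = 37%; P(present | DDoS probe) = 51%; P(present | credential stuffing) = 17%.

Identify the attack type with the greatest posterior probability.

credential stuffing

For each hypothesis, the unnormalized posterior weight is prior × product of the observable likelihoods (using 1 − P(present | H) for each absent observable):
  insider misuse: 0.14 × (1 − 0.73) × 0.37 = 0.013986
  DDoS probe: 0.31 × (1 − 0.63) × 0.51 = 0.058497
  credential stuffing: 0.55 × (1 − 0.13) × 0.17 = 0.081345
Marginal likelihood of the evidence = 0.15383.
P(insider misuse | evidence) ≈ 0.013986 / 0.15383 ≈ 0.091
P(DDoS probe | evidence) ≈ 0.058497 / 0.15383 ≈ 0.380
P(credential stuffing | evidence) ≈ 0.081345 / 0.15383 ≈ 0.529
The largest is 0.529, so credential stuffing is most probable.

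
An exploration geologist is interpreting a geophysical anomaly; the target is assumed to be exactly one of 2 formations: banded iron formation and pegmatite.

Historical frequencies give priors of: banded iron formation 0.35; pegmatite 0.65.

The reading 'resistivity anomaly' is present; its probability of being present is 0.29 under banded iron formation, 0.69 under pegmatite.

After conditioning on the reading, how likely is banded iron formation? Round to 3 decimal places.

0.185

For each hypothesis, the unnormalized posterior weight is prior × likelihood:
  banded iron formation: 0.35 × 0.29 = 0.1015
  pegmatite: 0.65 × 0.69 = 0.4485
Marginal likelihood of the evidence = 0.55.
P(banded iron formation | evidence) = 0.1015 / 0.55 ≈ 0.185.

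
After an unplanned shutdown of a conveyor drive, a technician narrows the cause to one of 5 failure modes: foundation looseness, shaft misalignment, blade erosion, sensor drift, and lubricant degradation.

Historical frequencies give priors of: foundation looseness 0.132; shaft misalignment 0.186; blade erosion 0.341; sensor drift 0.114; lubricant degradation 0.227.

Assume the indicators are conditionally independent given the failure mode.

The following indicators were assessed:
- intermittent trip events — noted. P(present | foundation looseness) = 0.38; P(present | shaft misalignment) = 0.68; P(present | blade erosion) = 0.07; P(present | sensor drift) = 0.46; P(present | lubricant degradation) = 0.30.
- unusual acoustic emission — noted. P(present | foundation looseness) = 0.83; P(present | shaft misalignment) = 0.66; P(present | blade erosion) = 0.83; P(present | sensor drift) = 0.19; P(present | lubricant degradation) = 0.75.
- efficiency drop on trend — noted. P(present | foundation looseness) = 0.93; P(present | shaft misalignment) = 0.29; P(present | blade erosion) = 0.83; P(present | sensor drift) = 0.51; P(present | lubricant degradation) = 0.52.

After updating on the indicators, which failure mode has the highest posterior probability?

For each hypothesis, the unnormalized posterior weight is prior × product of the indicator likelihoods:
  foundation looseness: 0.132 × 0.38 × 0.83 × 0.93 = 0.038719
  shaft misalignment: 0.186 × 0.68 × 0.66 × 0.29 = 0.024208
  blade erosion: 0.341 × 0.07 × 0.83 × 0.83 = 0.016444
  sensor drift: 0.114 × 0.46 × 0.19 × 0.51 = 0.0050814
  lubricant degradation: 0.227 × 0.30 × 0.75 × 0.52 = 0.026559
The unnormalized weights sum to 0.11101.
P(foundation looseness | evidence) ≈ 0.038719 / 0.11101 ≈ 0.349
P(shaft misalignment | evidence) ≈ 0.024208 / 0.11101 ≈ 0.218
P(blade erosion | evidence) ≈ 0.016444 / 0.11101 ≈ 0.148
P(sensor drift | evidence) ≈ 0.0050814 / 0.11101 ≈ 0.046
P(lubricant degradation | evidence) ≈ 0.026559 / 0.11101 ≈ 0.239
The largest is 0.349, so foundation looseness is most probable.

foundation looseness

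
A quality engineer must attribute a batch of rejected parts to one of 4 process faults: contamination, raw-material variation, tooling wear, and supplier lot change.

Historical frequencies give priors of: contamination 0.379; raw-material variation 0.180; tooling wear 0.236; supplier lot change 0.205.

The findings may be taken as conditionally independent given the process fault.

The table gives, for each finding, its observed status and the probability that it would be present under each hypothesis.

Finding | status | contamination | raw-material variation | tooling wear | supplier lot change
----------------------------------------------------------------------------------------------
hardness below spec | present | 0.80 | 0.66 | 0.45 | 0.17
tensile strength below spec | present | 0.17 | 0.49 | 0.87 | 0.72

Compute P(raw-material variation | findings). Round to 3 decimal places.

0.256

By Bayes' rule with conditional independence, the unnormalized weight for each hypothesis is prior × ∏ likelihoods:
  contamination: 0.379 × 0.80 × 0.17 = 0.051544
  raw-material variation: 0.180 × 0.66 × 0.49 = 0.058212
  tooling wear: 0.236 × 0.45 × 0.87 = 0.092394
  supplier lot change: 0.205 × 0.17 × 0.72 = 0.025092
Marginal likelihood of the evidence = 0.22724.
P(raw-material variation | evidence) = 0.058212 / 0.22724 ≈ 0.256.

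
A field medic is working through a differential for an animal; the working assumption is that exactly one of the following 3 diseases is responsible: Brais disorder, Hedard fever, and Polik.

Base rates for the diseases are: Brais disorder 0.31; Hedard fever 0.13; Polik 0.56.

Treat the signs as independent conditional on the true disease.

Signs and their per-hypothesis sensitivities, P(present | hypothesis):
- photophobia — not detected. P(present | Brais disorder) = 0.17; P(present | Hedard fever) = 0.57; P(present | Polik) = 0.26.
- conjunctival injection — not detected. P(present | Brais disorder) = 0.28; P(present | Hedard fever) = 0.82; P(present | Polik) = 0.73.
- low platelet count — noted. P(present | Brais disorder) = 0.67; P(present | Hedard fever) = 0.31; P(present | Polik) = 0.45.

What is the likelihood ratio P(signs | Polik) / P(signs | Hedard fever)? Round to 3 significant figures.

3.75

The Bayes factor is the ratio of the joint likelihoods of the sign pattern under the two hypotheses (using 1 − P(present | H) for each absent sign).
  Polik: (1 − 0.26) × (1 − 0.73) × 0.45 = 0.08991
  Hedard fever: (1 − 0.57) × (1 − 0.82) × 0.31 = 0.023994
Bayes factor = 0.08991 / 0.023994 ≈ 3.75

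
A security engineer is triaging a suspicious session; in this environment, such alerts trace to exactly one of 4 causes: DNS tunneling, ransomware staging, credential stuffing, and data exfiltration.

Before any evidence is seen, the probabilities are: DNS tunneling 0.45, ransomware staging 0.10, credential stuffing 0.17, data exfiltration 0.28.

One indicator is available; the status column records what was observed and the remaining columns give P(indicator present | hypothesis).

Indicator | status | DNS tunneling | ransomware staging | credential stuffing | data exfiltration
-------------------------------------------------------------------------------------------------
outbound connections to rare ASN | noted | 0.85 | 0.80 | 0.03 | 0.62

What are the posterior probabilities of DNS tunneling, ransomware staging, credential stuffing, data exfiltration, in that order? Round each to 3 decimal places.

Multiply each prior by the likelihood of the indicator:
  DNS tunneling: 0.45 × 0.85 = 0.3825
  ransomware staging: 0.10 × 0.80 = 0.08
  credential stuffing: 0.17 × 0.03 = 0.0051
  data exfiltration: 0.28 × 0.62 = 0.1736
The unnormalized weights sum to 0.6412.
P(DNS tunneling | evidence) = 0.3825 / 0.6412 ≈ 0.597
P(ransomware staging | evidence) = 0.08 / 0.6412 ≈ 0.125
P(credential stuffing | evidence) = 0.0051 / 0.6412 ≈ 0.008
P(data exfiltration | evidence) = 0.1736 / 0.6412 ≈ 0.271

0.597, 0.125, 0.008, 0.271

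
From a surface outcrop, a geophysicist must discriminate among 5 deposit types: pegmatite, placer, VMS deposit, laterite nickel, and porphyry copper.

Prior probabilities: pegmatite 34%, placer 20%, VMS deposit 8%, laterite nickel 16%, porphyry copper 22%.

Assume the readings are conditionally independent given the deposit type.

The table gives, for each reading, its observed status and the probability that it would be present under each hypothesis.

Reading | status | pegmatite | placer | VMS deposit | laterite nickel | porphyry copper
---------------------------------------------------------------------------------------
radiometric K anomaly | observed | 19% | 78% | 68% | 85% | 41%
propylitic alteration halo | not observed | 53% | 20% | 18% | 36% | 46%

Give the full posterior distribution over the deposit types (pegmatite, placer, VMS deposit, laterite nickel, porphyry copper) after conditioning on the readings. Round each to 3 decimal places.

0.090, 0.372, 0.133, 0.259, 0.145

By Bayes' rule with conditional independence, the unnormalized weight for each hypothesis is prior × ∏ likelihoods (using 1 − P(present | H) for each absent reading):
  pegmatite: 0.34 × 0.19 × (1 − 0.53) = 0.030362
  placer: 0.20 × 0.78 × (1 − 0.20) = 0.1248
  VMS deposit: 0.08 × 0.68 × (1 − 0.18) = 0.044608
  laterite nickel: 0.16 × 0.85 × (1 − 0.36) = 0.08704
  porphyry copper: 0.22 × 0.41 × (1 − 0.46) = 0.048708
Normalizing constant Z = 0.030362 + 0.1248 + 0.044608 + 0.08704 + 0.048708 = 0.33552.
P(pegmatite | evidence) = 0.030362 / 0.33552 ≈ 0.090
P(placer | evidence) = 0.1248 / 0.33552 ≈ 0.372
P(VMS deposit | evidence) = 0.044608 / 0.33552 ≈ 0.133
P(laterite nickel | evidence) = 0.08704 / 0.33552 ≈ 0.259
P(porphyry copper | evidence) = 0.048708 / 0.33552 ≈ 0.145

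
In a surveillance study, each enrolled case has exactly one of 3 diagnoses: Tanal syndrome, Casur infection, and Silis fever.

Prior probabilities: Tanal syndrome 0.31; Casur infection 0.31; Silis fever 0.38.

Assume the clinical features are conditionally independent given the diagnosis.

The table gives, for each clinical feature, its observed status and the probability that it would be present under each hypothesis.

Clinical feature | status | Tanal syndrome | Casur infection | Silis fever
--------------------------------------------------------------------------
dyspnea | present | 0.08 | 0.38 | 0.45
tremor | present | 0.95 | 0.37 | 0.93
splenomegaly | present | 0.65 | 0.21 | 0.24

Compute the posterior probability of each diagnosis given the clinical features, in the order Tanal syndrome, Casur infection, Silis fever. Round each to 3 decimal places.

0.244, 0.146, 0.609

For each hypothesis, the unnormalized posterior weight is prior × product of the clinical feature likelihoods:
  Tanal syndrome: 0.31 × 0.08 × 0.95 × 0.65 = 0.015314
  Casur infection: 0.31 × 0.38 × 0.37 × 0.21 = 0.0091531
  Silis fever: 0.38 × 0.45 × 0.93 × 0.24 = 0.038167
Normalizing constant Z = 0.015314 + 0.0091531 + 0.038167 = 0.062634.
P(Tanal syndrome | evidence) = 0.015314 / 0.062634 ≈ 0.244
P(Casur infection | evidence) = 0.0091531 / 0.062634 ≈ 0.146
P(Silis fever | evidence) = 0.038167 / 0.062634 ≈ 0.609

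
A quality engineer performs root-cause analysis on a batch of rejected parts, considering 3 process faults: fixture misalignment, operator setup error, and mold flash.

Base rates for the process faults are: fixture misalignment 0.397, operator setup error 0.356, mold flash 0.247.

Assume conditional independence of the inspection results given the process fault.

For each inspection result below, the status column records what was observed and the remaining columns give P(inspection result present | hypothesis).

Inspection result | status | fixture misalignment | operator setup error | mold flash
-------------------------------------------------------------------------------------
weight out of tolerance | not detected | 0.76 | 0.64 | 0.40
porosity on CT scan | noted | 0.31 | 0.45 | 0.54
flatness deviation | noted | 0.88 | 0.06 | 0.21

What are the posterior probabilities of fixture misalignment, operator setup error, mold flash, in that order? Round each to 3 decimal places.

Multiply each prior by the joint likelihood of the inspection result pattern (using 1 − P(present | H) for each absent inspection result):
  fixture misalignment: 0.397 × (1 − 0.76) × 0.31 × 0.88 = 0.025992
  operator setup error: 0.356 × (1 − 0.64) × 0.45 × 0.06 = 0.0034603
  mold flash: 0.247 × (1 − 0.40) × 0.54 × 0.21 = 0.016806
The unnormalized weights sum to 0.046259.
P(fixture misalignment | evidence) = 0.025992 / 0.046259 ≈ 0.562
P(operator setup error | evidence) = 0.0034603 / 0.046259 ≈ 0.075
P(mold flash | evidence) = 0.016806 / 0.046259 ≈ 0.363

0.562, 0.075, 0.363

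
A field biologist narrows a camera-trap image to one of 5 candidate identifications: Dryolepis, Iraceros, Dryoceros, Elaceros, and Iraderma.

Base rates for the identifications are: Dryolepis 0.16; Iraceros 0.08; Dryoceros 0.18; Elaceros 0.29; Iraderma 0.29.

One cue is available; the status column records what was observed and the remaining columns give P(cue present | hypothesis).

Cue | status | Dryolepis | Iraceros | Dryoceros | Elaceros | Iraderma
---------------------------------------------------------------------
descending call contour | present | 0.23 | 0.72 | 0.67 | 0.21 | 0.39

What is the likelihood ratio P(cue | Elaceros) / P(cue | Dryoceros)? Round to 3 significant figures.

0.313

Likelihood of this cue under each hypothesis:
  Elaceros: 0.21
  Dryoceros: 0.67
Bayes factor = 0.21 / 0.67 ≈ 0.313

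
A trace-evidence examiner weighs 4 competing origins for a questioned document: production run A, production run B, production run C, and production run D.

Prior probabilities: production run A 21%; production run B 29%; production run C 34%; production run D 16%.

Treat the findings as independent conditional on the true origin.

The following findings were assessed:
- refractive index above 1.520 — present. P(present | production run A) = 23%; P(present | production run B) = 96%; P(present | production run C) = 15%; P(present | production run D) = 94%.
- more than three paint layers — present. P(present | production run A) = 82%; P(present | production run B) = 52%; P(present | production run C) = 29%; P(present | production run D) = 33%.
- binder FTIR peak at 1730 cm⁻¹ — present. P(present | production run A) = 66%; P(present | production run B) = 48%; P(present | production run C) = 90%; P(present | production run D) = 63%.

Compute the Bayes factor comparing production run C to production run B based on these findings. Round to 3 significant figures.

Take the product of per-finding likelihoods under each hypothesis, then divide.
  production run C: 0.15 × 0.29 × 0.90 = 0.03915
  production run B: 0.96 × 0.52 × 0.48 = 0.23962
Bayes factor = 0.03915 / 0.23962 ≈ 0.163

0.163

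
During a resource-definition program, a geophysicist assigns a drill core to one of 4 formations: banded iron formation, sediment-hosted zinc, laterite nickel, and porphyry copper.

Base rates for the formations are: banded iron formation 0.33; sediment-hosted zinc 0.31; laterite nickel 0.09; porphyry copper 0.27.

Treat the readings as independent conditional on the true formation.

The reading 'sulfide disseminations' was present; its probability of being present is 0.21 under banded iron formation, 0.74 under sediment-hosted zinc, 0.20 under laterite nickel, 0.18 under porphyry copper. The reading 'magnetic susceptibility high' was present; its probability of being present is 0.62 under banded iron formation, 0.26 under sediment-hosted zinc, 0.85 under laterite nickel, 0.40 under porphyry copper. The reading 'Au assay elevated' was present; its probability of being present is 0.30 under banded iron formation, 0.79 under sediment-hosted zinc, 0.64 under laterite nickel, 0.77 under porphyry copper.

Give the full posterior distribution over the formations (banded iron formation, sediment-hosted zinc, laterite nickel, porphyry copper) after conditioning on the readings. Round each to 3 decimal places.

Multiply each prior by the joint likelihood of the reading pattern:
  banded iron formation: 0.33 × 0.21 × 0.62 × 0.30 = 0.01289
  sediment-hosted zinc: 0.31 × 0.74 × 0.26 × 0.79 = 0.047119
  laterite nickel: 0.09 × 0.20 × 0.85 × 0.64 = 0.009792
  porphyry copper: 0.27 × 0.18 × 0.40 × 0.77 = 0.014969
The unnormalized weights sum to 0.084769.
P(banded iron formation | evidence) = 0.01289 / 0.084769 ≈ 0.152
P(sediment-hosted zinc | evidence) = 0.047119 / 0.084769 ≈ 0.556
P(laterite nickel | evidence) = 0.009792 / 0.084769 ≈ 0.116
P(porphyry copper | evidence) = 0.014969 / 0.084769 ≈ 0.177

0.152, 0.556, 0.116, 0.177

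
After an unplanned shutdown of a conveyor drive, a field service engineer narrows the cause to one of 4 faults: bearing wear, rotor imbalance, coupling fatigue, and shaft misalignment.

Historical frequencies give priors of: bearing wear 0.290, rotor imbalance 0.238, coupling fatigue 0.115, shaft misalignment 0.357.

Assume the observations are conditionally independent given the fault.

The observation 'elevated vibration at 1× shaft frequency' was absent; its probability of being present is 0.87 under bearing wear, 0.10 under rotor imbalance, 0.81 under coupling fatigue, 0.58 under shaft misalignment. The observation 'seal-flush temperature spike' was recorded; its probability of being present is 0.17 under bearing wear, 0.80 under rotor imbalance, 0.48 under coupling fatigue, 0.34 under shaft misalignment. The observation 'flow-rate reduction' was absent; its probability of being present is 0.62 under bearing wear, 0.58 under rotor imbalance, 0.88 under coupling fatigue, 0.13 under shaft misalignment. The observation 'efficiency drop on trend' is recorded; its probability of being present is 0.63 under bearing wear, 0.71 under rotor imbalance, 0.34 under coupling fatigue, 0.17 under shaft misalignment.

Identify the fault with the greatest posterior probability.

By Bayes' rule with conditional independence, the unnormalized weight for each hypothesis is prior × ∏ likelihoods (using 1 − P(present | H) for each absent observation):
  bearing wear: 0.290 × (1 − 0.87) × 0.17 × (1 − 0.62) × 0.63 = 0.0015343
  rotor imbalance: 0.238 × (1 − 0.10) × 0.80 × (1 − 0.58) × 0.71 = 0.0511
  coupling fatigue: 0.115 × (1 − 0.81) × 0.48 × (1 − 0.88) × 0.34 = 0.00042791
  shaft misalignment: 0.357 × (1 − 0.58) × 0.34 × (1 − 0.13) × 0.17 = 0.0075399
Normalizing constant Z = 0.0015343 + 0.0511 + 0.00042791 + 0.0075399 = 0.060602.
P(bearing wear | evidence) ≈ 0.0015343 / 0.060602 ≈ 0.025
P(rotor imbalance | evidence) ≈ 0.0511 / 0.060602 ≈ 0.843
P(coupling fatigue | evidence) ≈ 0.00042791 / 0.060602 ≈ 0.007
P(shaft misalignment | evidence) ≈ 0.0075399 / 0.060602 ≈ 0.124
The largest is 0.843, so rotor imbalance is most probable.

rotor imbalance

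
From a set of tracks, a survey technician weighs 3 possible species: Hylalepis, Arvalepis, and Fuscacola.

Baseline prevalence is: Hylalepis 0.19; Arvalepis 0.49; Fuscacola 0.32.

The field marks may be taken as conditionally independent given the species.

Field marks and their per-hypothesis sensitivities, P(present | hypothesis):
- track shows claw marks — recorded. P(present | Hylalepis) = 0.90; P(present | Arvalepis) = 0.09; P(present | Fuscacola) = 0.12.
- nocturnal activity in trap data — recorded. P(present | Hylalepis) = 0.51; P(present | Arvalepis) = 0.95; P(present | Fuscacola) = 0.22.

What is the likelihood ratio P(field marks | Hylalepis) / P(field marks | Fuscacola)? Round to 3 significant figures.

Joint likelihood of the field mark pattern under each hypothesis:
  Hylalepis: 0.90 × 0.51 = 0.459
  Fuscacola: 0.12 × 0.22 = 0.0264
Bayes factor = 0.459 / 0.0264 ≈ 17.4

17.4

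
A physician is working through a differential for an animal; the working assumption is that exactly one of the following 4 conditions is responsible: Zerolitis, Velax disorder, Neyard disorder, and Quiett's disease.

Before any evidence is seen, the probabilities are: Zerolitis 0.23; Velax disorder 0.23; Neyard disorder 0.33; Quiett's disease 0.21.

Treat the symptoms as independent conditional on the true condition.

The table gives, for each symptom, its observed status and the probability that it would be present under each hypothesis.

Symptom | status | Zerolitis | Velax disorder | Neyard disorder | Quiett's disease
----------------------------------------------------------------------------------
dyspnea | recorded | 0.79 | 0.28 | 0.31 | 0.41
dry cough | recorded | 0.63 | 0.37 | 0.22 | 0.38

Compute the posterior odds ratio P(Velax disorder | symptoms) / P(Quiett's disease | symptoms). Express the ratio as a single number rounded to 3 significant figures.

0.728

Unnormalized posterior weight (prior times the symptom likelihoods) for each of the two hypotheses:
  Velax disorder: 0.23 × 0.28 × 0.37 = 0.023828
  Quiett's disease: 0.21 × 0.41 × 0.38 = 0.032718
Posterior odds = 0.023828 / 0.032718 ≈ 0.728.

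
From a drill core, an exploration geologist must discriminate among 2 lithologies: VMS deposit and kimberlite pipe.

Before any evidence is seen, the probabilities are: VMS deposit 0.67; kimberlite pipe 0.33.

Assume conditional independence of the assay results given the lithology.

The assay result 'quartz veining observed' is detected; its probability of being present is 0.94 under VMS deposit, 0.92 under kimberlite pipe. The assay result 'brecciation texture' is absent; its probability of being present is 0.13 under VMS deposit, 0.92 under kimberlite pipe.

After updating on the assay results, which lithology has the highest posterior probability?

VMS deposit

For each hypothesis, the unnormalized posterior weight is prior × product of the assay result likelihoods (using 1 − P(present | H) for each absent assay result):
  VMS deposit: 0.67 × 0.94 × (1 − 0.13) = 0.54793
  kimberlite pipe: 0.33 × 0.92 × (1 − 0.92) = 0.024288
Marginal likelihood of the evidence = 0.57221.
P(VMS deposit | evidence) ≈ 0.54793 / 0.57221 ≈ 0.958
P(kimberlite pipe | evidence) ≈ 0.024288 / 0.57221 ≈ 0.042
The largest is 0.958, so VMS deposit is most probable.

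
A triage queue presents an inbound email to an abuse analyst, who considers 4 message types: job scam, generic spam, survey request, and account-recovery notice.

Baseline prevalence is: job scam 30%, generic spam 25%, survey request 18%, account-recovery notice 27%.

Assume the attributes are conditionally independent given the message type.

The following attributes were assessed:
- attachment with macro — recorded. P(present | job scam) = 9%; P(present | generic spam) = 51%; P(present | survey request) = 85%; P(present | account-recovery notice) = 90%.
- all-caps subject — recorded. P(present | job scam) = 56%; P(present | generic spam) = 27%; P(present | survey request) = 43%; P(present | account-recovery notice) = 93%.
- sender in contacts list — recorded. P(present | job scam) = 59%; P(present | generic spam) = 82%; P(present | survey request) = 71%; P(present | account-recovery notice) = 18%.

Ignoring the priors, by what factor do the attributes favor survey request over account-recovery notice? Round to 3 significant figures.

Joint likelihood of the attribute pattern under each hypothesis:
  survey request: 0.85 × 0.43 × 0.71 = 0.2595
  account-recovery notice: 0.90 × 0.93 × 0.18 = 0.15066
Bayes factor = 0.2595 / 0.15066 ≈ 1.72

1.72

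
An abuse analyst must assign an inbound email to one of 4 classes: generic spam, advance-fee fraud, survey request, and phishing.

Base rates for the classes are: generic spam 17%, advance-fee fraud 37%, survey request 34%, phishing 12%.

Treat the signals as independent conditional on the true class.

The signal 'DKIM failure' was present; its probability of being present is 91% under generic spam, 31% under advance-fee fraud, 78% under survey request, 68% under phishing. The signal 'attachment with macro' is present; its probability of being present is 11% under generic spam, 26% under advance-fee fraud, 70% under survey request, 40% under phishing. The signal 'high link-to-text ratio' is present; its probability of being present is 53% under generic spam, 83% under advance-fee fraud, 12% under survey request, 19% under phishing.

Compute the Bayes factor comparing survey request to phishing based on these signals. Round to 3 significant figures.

The Bayes factor is the ratio of the joint likelihoods of the signal pattern under the two hypotheses.
  survey request: 0.78 × 0.70 × 0.12 = 0.06552
  phishing: 0.68 × 0.40 × 0.19 = 0.05168
Bayes factor = 0.06552 / 0.05168 ≈ 1.27

1.27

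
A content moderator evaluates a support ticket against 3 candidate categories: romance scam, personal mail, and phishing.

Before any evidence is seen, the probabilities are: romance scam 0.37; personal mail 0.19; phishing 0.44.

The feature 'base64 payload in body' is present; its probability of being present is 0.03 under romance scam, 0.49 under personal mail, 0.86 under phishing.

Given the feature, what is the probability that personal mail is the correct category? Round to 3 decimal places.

Multiply each prior by the likelihood of the feature:
  romance scam: 0.37 × 0.03 = 0.0111
  personal mail: 0.19 × 0.49 = 0.0931
  phishing: 0.44 × 0.86 = 0.3784
Normalizing constant Z = 0.0111 + 0.0931 + 0.3784 = 0.4826.
P(personal mail | evidence) = 0.0931 / 0.4826 ≈ 0.193.

0.193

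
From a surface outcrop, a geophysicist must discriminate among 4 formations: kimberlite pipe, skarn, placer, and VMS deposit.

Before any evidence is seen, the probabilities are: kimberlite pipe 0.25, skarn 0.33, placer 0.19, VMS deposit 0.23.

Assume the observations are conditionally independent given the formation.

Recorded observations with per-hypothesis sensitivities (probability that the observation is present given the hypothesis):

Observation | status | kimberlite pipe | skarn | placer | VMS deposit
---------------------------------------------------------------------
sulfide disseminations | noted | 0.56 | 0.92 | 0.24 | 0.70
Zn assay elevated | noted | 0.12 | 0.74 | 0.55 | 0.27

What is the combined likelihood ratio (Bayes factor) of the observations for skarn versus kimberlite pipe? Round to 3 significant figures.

Joint likelihood of the evidence pattern under each hypothesis:
  skarn: 0.92 × 0.74 = 0.6808
  kimberlite pipe: 0.56 × 0.12 = 0.0672
Bayes factor = 0.6808 / 0.0672 ≈ 10.1

10.1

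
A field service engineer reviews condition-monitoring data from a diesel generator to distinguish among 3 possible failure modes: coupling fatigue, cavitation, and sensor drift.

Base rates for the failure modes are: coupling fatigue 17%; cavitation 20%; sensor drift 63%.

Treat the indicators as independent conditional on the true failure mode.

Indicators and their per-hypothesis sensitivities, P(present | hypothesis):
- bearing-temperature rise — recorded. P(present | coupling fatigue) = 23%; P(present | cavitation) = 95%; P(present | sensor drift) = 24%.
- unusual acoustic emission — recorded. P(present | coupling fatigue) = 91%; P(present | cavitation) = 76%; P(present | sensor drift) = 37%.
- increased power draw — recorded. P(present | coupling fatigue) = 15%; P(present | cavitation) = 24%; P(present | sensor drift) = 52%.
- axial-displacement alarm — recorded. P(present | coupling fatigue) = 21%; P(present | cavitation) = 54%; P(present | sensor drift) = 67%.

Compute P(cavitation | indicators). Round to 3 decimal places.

0.476

By Bayes' rule with conditional independence, the unnormalized weight for each hypothesis is prior × ∏ likelihoods:
  coupling fatigue: 0.17 × 0.23 × 0.91 × 0.15 × 0.21 = 0.0011208
  cavitation: 0.20 × 0.95 × 0.76 × 0.24 × 0.54 = 0.018714
  sensor drift: 0.63 × 0.24 × 0.37 × 0.52 × 0.67 = 0.019491
The unnormalized weights sum to 0.039326.
P(cavitation | evidence) = 0.018714 / 0.039326 ≈ 0.476.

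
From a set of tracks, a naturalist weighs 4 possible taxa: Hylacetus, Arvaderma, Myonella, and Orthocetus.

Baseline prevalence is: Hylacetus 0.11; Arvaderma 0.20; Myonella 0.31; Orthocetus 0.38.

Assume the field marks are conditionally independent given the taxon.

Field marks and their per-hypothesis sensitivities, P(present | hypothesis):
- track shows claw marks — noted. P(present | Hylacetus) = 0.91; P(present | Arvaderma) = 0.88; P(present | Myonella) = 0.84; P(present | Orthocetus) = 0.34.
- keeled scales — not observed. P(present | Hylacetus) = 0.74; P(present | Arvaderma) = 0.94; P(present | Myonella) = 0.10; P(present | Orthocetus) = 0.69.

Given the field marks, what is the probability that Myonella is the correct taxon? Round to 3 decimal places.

By Bayes' rule with conditional independence, the unnormalized weight for each hypothesis is prior × ∏ likelihoods (using 1 − P(present | H) for each absent field mark):
  Hylacetus: 0.11 × 0.91 × (1 − 0.74) = 0.026026
  Arvaderma: 0.20 × 0.88 × (1 − 0.94) = 0.01056
  Myonella: 0.31 × 0.84 × (1 − 0.10) = 0.23436
  Orthocetus: 0.38 × 0.34 × (1 − 0.69) = 0.040052
The unnormalized weights sum to 0.311.
P(Myonella | evidence) = 0.23436 / 0.311 ≈ 0.754.

0.754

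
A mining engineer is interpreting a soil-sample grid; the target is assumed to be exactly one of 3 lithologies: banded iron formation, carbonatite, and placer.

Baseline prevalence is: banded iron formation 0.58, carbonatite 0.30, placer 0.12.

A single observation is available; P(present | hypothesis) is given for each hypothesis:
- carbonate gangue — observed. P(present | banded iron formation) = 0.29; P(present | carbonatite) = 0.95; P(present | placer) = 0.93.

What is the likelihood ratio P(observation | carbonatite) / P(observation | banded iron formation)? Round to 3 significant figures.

3.28

The Bayes factor is the ratio of the two likelihoods.
  carbonatite: 0.95
  banded iron formation: 0.29
Bayes factor = 0.95 / 0.29 ≈ 3.28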